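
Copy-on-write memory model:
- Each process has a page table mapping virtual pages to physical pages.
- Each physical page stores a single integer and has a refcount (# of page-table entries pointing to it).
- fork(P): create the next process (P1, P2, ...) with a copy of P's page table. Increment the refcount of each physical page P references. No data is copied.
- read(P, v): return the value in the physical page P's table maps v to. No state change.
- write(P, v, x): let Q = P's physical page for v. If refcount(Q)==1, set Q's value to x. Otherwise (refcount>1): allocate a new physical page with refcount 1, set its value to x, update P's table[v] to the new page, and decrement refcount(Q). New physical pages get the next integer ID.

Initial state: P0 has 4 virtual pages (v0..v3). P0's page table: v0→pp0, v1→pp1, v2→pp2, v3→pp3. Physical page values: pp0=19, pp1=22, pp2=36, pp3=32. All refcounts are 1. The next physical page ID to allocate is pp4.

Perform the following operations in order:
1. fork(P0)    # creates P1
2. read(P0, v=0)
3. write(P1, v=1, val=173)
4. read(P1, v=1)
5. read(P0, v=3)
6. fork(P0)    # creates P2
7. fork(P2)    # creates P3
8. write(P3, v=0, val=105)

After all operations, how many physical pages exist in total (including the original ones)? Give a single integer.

Op 1: fork(P0) -> P1. 4 ppages; refcounts: pp0:2 pp1:2 pp2:2 pp3:2
Op 2: read(P0, v0) -> 19. No state change.
Op 3: write(P1, v1, 173). refcount(pp1)=2>1 -> COPY to pp4. 5 ppages; refcounts: pp0:2 pp1:1 pp2:2 pp3:2 pp4:1
Op 4: read(P1, v1) -> 173. No state change.
Op 5: read(P0, v3) -> 32. No state change.
Op 6: fork(P0) -> P2. 5 ppages; refcounts: pp0:3 pp1:2 pp2:3 pp3:3 pp4:1
Op 7: fork(P2) -> P3. 5 ppages; refcounts: pp0:4 pp1:3 pp2:4 pp3:4 pp4:1
Op 8: write(P3, v0, 105). refcount(pp0)=4>1 -> COPY to pp5. 6 ppages; refcounts: pp0:3 pp1:3 pp2:4 pp3:4 pp4:1 pp5:1

Answer: 6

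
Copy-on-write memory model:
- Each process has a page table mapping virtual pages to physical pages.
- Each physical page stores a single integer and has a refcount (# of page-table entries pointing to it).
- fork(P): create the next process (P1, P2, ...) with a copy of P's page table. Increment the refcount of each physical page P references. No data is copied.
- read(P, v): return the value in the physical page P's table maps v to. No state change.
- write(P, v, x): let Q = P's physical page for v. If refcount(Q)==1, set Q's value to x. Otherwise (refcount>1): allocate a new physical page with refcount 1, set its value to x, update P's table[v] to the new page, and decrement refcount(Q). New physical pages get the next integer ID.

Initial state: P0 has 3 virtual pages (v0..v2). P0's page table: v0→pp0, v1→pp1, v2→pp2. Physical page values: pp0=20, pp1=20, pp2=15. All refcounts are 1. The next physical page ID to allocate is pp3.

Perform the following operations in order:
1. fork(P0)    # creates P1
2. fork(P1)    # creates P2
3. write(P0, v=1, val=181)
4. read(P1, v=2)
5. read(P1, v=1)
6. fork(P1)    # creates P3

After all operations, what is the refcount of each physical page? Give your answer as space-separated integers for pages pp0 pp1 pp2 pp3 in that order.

Op 1: fork(P0) -> P1. 3 ppages; refcounts: pp0:2 pp1:2 pp2:2
Op 2: fork(P1) -> P2. 3 ppages; refcounts: pp0:3 pp1:3 pp2:3
Op 3: write(P0, v1, 181). refcount(pp1)=3>1 -> COPY to pp3. 4 ppages; refcounts: pp0:3 pp1:2 pp2:3 pp3:1
Op 4: read(P1, v2) -> 15. No state change.
Op 5: read(P1, v1) -> 20. No state change.
Op 6: fork(P1) -> P3. 4 ppages; refcounts: pp0:4 pp1:3 pp2:4 pp3:1

Answer: 4 3 4 1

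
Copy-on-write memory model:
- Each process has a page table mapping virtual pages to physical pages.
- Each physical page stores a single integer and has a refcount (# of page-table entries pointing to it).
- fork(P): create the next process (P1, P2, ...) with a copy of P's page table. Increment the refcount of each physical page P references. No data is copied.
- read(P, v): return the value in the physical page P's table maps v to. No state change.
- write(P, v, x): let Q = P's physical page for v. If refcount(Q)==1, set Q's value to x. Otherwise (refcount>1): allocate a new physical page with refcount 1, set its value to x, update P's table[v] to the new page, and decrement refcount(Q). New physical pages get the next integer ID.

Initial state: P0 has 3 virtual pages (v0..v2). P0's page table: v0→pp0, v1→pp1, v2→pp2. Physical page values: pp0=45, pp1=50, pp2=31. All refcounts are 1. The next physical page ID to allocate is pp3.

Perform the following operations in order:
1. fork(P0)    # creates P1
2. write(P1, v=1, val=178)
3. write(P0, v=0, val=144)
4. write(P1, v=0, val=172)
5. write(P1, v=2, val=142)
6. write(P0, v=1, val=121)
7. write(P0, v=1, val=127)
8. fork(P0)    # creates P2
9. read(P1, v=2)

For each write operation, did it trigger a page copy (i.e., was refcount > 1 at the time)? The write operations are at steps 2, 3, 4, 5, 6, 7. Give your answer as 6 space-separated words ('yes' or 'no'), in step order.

Op 1: fork(P0) -> P1. 3 ppages; refcounts: pp0:2 pp1:2 pp2:2
Op 2: write(P1, v1, 178). refcount(pp1)=2>1 -> COPY to pp3. 4 ppages; refcounts: pp0:2 pp1:1 pp2:2 pp3:1
Op 3: write(P0, v0, 144). refcount(pp0)=2>1 -> COPY to pp4. 5 ppages; refcounts: pp0:1 pp1:1 pp2:2 pp3:1 pp4:1
Op 4: write(P1, v0, 172). refcount(pp0)=1 -> write in place. 5 ppages; refcounts: pp0:1 pp1:1 pp2:2 pp3:1 pp4:1
Op 5: write(P1, v2, 142). refcount(pp2)=2>1 -> COPY to pp5. 6 ppages; refcounts: pp0:1 pp1:1 pp2:1 pp3:1 pp4:1 pp5:1
Op 6: write(P0, v1, 121). refcount(pp1)=1 -> write in place. 6 ppages; refcounts: pp0:1 pp1:1 pp2:1 pp3:1 pp4:1 pp5:1
Op 7: write(P0, v1, 127). refcount(pp1)=1 -> write in place. 6 ppages; refcounts: pp0:1 pp1:1 pp2:1 pp3:1 pp4:1 pp5:1
Op 8: fork(P0) -> P2. 6 ppages; refcounts: pp0:1 pp1:2 pp2:2 pp3:1 pp4:2 pp5:1
Op 9: read(P1, v2) -> 142. No state change.

yes yes no yes no no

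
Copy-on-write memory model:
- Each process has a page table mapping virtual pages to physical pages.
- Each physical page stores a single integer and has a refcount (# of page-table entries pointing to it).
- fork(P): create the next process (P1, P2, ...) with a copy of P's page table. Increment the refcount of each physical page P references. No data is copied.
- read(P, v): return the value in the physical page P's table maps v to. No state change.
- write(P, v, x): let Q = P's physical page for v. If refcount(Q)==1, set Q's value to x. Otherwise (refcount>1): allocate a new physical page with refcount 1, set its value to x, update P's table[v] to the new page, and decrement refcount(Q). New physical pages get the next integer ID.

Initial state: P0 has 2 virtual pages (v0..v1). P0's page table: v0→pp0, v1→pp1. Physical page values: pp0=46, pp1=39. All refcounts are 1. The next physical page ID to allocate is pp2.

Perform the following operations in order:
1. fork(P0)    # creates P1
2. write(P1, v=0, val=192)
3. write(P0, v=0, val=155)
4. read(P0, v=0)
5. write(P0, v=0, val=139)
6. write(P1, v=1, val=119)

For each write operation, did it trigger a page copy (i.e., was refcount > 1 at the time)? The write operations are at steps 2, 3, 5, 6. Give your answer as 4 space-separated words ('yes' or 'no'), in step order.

Op 1: fork(P0) -> P1. 2 ppages; refcounts: pp0:2 pp1:2
Op 2: write(P1, v0, 192). refcount(pp0)=2>1 -> COPY to pp2. 3 ppages; refcounts: pp0:1 pp1:2 pp2:1
Op 3: write(P0, v0, 155). refcount(pp0)=1 -> write in place. 3 ppages; refcounts: pp0:1 pp1:2 pp2:1
Op 4: read(P0, v0) -> 155. No state change.
Op 5: write(P0, v0, 139). refcount(pp0)=1 -> write in place. 3 ppages; refcounts: pp0:1 pp1:2 pp2:1
Op 6: write(P1, v1, 119). refcount(pp1)=2>1 -> COPY to pp3. 4 ppages; refcounts: pp0:1 pp1:1 pp2:1 pp3:1

yes no no yes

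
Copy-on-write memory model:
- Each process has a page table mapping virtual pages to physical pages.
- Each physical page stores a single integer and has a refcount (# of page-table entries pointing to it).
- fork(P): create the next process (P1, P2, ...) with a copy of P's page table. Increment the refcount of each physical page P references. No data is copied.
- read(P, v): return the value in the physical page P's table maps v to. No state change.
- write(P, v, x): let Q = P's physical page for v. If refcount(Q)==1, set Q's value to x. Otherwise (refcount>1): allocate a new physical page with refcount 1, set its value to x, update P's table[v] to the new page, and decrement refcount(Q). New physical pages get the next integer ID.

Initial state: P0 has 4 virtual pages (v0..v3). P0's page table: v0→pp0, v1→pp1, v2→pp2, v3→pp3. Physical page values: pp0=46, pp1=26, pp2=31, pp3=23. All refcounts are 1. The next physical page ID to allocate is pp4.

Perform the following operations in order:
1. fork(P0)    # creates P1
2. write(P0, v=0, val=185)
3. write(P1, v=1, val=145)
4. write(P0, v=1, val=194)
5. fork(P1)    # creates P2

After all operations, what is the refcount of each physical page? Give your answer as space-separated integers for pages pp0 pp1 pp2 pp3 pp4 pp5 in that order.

Op 1: fork(P0) -> P1. 4 ppages; refcounts: pp0:2 pp1:2 pp2:2 pp3:2
Op 2: write(P0, v0, 185). refcount(pp0)=2>1 -> COPY to pp4. 5 ppages; refcounts: pp0:1 pp1:2 pp2:2 pp3:2 pp4:1
Op 3: write(P1, v1, 145). refcount(pp1)=2>1 -> COPY to pp5. 6 ppages; refcounts: pp0:1 pp1:1 pp2:2 pp3:2 pp4:1 pp5:1
Op 4: write(P0, v1, 194). refcount(pp1)=1 -> write in place. 6 ppages; refcounts: pp0:1 pp1:1 pp2:2 pp3:2 pp4:1 pp5:1
Op 5: fork(P1) -> P2. 6 ppages; refcounts: pp0:2 pp1:1 pp2:3 pp3:3 pp4:1 pp5:2

Answer: 2 1 3 3 1 2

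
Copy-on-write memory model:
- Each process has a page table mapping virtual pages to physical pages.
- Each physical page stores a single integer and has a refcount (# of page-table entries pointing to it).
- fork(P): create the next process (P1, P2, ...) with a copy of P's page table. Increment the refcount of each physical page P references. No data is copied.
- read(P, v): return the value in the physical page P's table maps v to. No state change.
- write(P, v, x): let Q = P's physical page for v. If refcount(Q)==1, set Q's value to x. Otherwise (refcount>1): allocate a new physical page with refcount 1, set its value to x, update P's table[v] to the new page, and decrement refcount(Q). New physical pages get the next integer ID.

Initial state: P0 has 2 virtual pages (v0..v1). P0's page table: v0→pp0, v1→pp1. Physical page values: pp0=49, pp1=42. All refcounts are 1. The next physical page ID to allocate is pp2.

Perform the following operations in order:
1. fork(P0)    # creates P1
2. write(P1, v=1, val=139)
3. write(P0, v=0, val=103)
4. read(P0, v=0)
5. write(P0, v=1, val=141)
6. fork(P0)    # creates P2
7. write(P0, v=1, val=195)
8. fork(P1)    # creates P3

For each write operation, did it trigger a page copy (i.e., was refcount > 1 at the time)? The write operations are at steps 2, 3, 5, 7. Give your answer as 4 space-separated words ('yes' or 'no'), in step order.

Op 1: fork(P0) -> P1. 2 ppages; refcounts: pp0:2 pp1:2
Op 2: write(P1, v1, 139). refcount(pp1)=2>1 -> COPY to pp2. 3 ppages; refcounts: pp0:2 pp1:1 pp2:1
Op 3: write(P0, v0, 103). refcount(pp0)=2>1 -> COPY to pp3. 4 ppages; refcounts: pp0:1 pp1:1 pp2:1 pp3:1
Op 4: read(P0, v0) -> 103. No state change.
Op 5: write(P0, v1, 141). refcount(pp1)=1 -> write in place. 4 ppages; refcounts: pp0:1 pp1:1 pp2:1 pp3:1
Op 6: fork(P0) -> P2. 4 ppages; refcounts: pp0:1 pp1:2 pp2:1 pp3:2
Op 7: write(P0, v1, 195). refcount(pp1)=2>1 -> COPY to pp4. 5 ppages; refcounts: pp0:1 pp1:1 pp2:1 pp3:2 pp4:1
Op 8: fork(P1) -> P3. 5 ppages; refcounts: pp0:2 pp1:1 pp2:2 pp3:2 pp4:1

yes yes no yes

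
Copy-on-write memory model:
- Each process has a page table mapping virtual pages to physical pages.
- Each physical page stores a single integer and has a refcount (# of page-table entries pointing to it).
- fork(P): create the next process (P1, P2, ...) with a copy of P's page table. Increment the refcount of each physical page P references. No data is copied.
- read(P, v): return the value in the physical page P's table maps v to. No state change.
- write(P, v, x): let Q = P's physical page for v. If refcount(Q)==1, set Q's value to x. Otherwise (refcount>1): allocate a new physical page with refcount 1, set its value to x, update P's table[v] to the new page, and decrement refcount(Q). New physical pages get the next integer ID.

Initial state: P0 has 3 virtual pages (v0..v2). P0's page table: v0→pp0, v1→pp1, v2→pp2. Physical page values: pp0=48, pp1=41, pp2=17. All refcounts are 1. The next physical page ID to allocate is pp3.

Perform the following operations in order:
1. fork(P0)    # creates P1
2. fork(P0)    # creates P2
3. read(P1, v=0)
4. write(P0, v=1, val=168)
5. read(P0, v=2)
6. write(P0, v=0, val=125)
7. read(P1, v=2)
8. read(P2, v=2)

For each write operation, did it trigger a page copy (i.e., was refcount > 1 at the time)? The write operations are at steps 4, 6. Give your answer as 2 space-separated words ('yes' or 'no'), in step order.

Op 1: fork(P0) -> P1. 3 ppages; refcounts: pp0:2 pp1:2 pp2:2
Op 2: fork(P0) -> P2. 3 ppages; refcounts: pp0:3 pp1:3 pp2:3
Op 3: read(P1, v0) -> 48. No state change.
Op 4: write(P0, v1, 168). refcount(pp1)=3>1 -> COPY to pp3. 4 ppages; refcounts: pp0:3 pp1:2 pp2:3 pp3:1
Op 5: read(P0, v2) -> 17. No state change.
Op 6: write(P0, v0, 125). refcount(pp0)=3>1 -> COPY to pp4. 5 ppages; refcounts: pp0:2 pp1:2 pp2:3 pp3:1 pp4:1
Op 7: read(P1, v2) -> 17. No state change.
Op 8: read(P2, v2) -> 17. No state change.

yes yes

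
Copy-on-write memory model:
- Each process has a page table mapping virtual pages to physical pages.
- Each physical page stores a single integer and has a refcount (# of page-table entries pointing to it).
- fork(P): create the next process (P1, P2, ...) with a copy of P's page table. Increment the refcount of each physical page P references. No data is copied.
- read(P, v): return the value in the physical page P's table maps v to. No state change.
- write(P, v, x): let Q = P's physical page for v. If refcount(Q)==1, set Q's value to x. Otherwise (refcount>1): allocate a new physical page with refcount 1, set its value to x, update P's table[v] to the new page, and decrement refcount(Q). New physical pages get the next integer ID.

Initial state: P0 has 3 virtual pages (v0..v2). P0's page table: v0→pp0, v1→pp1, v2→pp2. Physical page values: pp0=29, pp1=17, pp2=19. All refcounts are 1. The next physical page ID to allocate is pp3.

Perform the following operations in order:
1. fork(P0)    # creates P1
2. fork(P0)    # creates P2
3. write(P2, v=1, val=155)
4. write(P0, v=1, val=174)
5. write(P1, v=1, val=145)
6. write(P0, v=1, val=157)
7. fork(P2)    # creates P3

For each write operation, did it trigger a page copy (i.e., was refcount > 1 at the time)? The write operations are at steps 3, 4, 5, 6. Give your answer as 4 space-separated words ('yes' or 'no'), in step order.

Op 1: fork(P0) -> P1. 3 ppages; refcounts: pp0:2 pp1:2 pp2:2
Op 2: fork(P0) -> P2. 3 ppages; refcounts: pp0:3 pp1:3 pp2:3
Op 3: write(P2, v1, 155). refcount(pp1)=3>1 -> COPY to pp3. 4 ppages; refcounts: pp0:3 pp1:2 pp2:3 pp3:1
Op 4: write(P0, v1, 174). refcount(pp1)=2>1 -> COPY to pp4. 5 ppages; refcounts: pp0:3 pp1:1 pp2:3 pp3:1 pp4:1
Op 5: write(P1, v1, 145). refcount(pp1)=1 -> write in place. 5 ppages; refcounts: pp0:3 pp1:1 pp2:3 pp3:1 pp4:1
Op 6: write(P0, v1, 157). refcount(pp4)=1 -> write in place. 5 ppages; refcounts: pp0:3 pp1:1 pp2:3 pp3:1 pp4:1
Op 7: fork(P2) -> P3. 5 ppages; refcounts: pp0:4 pp1:1 pp2:4 pp3:2 pp4:1

yes yes no no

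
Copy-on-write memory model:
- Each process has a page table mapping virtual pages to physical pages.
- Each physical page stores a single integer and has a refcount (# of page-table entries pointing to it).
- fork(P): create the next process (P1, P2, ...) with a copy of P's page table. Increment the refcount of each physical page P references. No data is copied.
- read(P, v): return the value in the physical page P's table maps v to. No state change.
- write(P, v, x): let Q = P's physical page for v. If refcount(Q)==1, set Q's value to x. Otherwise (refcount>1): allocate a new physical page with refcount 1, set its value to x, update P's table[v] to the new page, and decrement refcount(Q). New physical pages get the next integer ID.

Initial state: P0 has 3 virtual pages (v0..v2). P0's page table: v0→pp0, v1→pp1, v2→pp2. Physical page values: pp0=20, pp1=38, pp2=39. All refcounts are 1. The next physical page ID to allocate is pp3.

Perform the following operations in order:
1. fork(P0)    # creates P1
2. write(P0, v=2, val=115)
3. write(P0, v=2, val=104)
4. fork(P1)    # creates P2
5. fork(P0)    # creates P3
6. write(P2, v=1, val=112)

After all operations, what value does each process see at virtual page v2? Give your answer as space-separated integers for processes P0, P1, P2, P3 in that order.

Op 1: fork(P0) -> P1. 3 ppages; refcounts: pp0:2 pp1:2 pp2:2
Op 2: write(P0, v2, 115). refcount(pp2)=2>1 -> COPY to pp3. 4 ppages; refcounts: pp0:2 pp1:2 pp2:1 pp3:1
Op 3: write(P0, v2, 104). refcount(pp3)=1 -> write in place. 4 ppages; refcounts: pp0:2 pp1:2 pp2:1 pp3:1
Op 4: fork(P1) -> P2. 4 ppages; refcounts: pp0:3 pp1:3 pp2:2 pp3:1
Op 5: fork(P0) -> P3. 4 ppages; refcounts: pp0:4 pp1:4 pp2:2 pp3:2
Op 6: write(P2, v1, 112). refcount(pp1)=4>1 -> COPY to pp4. 5 ppages; refcounts: pp0:4 pp1:3 pp2:2 pp3:2 pp4:1
P0: v2 -> pp3 = 104
P1: v2 -> pp2 = 39
P2: v2 -> pp2 = 39
P3: v2 -> pp3 = 104

Answer: 104 39 39 104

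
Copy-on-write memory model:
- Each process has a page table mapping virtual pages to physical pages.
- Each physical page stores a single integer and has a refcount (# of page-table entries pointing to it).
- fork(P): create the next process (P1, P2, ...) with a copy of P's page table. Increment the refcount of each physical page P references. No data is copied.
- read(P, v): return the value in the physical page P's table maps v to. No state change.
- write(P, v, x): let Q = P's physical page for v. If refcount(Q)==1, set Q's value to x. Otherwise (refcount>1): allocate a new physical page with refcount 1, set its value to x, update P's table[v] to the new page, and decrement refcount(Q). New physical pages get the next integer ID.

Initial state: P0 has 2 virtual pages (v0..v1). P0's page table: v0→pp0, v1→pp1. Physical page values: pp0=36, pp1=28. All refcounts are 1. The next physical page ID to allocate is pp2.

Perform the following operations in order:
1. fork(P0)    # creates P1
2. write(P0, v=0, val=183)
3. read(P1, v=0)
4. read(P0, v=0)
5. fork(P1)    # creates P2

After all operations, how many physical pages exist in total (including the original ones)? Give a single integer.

Answer: 3

Derivation:
Op 1: fork(P0) -> P1. 2 ppages; refcounts: pp0:2 pp1:2
Op 2: write(P0, v0, 183). refcount(pp0)=2>1 -> COPY to pp2. 3 ppages; refcounts: pp0:1 pp1:2 pp2:1
Op 3: read(P1, v0) -> 36. No state change.
Op 4: read(P0, v0) -> 183. No state change.
Op 5: fork(P1) -> P2. 3 ppages; refcounts: pp0:2 pp1:3 pp2:1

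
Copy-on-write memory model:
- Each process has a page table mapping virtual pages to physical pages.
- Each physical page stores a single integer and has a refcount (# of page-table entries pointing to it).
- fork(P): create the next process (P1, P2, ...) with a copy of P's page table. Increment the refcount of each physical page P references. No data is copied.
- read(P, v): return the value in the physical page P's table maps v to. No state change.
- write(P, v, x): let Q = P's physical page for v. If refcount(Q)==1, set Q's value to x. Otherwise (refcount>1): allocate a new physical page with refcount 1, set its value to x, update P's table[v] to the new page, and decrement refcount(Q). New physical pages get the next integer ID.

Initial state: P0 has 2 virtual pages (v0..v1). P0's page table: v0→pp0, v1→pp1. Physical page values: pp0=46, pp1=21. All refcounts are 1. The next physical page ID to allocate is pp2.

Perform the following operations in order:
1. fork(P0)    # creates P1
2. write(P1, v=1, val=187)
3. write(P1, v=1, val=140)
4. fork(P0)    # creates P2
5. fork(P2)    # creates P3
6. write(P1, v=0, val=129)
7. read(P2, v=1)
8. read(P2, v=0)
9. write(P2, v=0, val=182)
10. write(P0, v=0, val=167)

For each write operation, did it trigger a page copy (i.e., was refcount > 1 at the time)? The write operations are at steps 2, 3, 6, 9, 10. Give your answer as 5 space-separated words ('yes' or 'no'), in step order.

Op 1: fork(P0) -> P1. 2 ppages; refcounts: pp0:2 pp1:2
Op 2: write(P1, v1, 187). refcount(pp1)=2>1 -> COPY to pp2. 3 ppages; refcounts: pp0:2 pp1:1 pp2:1
Op 3: write(P1, v1, 140). refcount(pp2)=1 -> write in place. 3 ppages; refcounts: pp0:2 pp1:1 pp2:1
Op 4: fork(P0) -> P2. 3 ppages; refcounts: pp0:3 pp1:2 pp2:1
Op 5: fork(P2) -> P3. 3 ppages; refcounts: pp0:4 pp1:3 pp2:1
Op 6: write(P1, v0, 129). refcount(pp0)=4>1 -> COPY to pp3. 4 ppages; refcounts: pp0:3 pp1:3 pp2:1 pp3:1
Op 7: read(P2, v1) -> 21. No state change.
Op 8: read(P2, v0) -> 46. No state change.
Op 9: write(P2, v0, 182). refcount(pp0)=3>1 -> COPY to pp4. 5 ppages; refcounts: pp0:2 pp1:3 pp2:1 pp3:1 pp4:1
Op 10: write(P0, v0, 167). refcount(pp0)=2>1 -> COPY to pp5. 6 ppages; refcounts: pp0:1 pp1:3 pp2:1 pp3:1 pp4:1 pp5:1

yes no yes yes yes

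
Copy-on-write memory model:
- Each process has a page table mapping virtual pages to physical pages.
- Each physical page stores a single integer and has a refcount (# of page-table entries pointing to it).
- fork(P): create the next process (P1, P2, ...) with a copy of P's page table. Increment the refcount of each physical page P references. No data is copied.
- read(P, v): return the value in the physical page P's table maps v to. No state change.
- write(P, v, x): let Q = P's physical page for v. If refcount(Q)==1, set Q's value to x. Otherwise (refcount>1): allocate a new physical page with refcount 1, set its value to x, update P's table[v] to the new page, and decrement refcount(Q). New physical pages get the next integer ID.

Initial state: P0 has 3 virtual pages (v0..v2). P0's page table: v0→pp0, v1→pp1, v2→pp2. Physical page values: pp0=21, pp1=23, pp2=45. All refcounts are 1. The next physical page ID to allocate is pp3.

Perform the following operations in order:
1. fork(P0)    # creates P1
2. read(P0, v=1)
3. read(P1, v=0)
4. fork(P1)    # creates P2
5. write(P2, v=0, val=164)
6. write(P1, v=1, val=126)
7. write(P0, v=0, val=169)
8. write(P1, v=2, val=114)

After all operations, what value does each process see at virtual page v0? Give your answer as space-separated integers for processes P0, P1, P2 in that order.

Op 1: fork(P0) -> P1. 3 ppages; refcounts: pp0:2 pp1:2 pp2:2
Op 2: read(P0, v1) -> 23. No state change.
Op 3: read(P1, v0) -> 21. No state change.
Op 4: fork(P1) -> P2. 3 ppages; refcounts: pp0:3 pp1:3 pp2:3
Op 5: write(P2, v0, 164). refcount(pp0)=3>1 -> COPY to pp3. 4 ppages; refcounts: pp0:2 pp1:3 pp2:3 pp3:1
Op 6: write(P1, v1, 126). refcount(pp1)=3>1 -> COPY to pp4. 5 ppages; refcounts: pp0:2 pp1:2 pp2:3 pp3:1 pp4:1
Op 7: write(P0, v0, 169). refcount(pp0)=2>1 -> COPY to pp5. 6 ppages; refcounts: pp0:1 pp1:2 pp2:3 pp3:1 pp4:1 pp5:1
Op 8: write(P1, v2, 114). refcount(pp2)=3>1 -> COPY to pp6. 7 ppages; refcounts: pp0:1 pp1:2 pp2:2 pp3:1 pp4:1 pp5:1 pp6:1
P0: v0 -> pp5 = 169
P1: v0 -> pp0 = 21
P2: v0 -> pp3 = 164

Answer: 169 21 164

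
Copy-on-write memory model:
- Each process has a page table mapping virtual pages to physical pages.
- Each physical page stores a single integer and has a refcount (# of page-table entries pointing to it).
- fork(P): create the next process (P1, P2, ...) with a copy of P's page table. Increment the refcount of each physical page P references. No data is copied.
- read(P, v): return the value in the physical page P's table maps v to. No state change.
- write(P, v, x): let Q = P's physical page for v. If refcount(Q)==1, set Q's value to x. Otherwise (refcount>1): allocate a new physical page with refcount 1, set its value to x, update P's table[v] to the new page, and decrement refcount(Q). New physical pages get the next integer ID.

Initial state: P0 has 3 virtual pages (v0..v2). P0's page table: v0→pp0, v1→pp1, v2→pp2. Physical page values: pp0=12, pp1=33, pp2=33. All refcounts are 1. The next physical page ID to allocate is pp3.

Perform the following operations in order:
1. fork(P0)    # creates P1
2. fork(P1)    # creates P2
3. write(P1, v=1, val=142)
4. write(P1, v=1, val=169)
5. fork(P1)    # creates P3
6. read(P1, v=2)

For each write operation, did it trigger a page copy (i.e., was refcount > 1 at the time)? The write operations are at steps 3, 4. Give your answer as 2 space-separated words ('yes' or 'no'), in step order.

Op 1: fork(P0) -> P1. 3 ppages; refcounts: pp0:2 pp1:2 pp2:2
Op 2: fork(P1) -> P2. 3 ppages; refcounts: pp0:3 pp1:3 pp2:3
Op 3: write(P1, v1, 142). refcount(pp1)=3>1 -> COPY to pp3. 4 ppages; refcounts: pp0:3 pp1:2 pp2:3 pp3:1
Op 4: write(P1, v1, 169). refcount(pp3)=1 -> write in place. 4 ppages; refcounts: pp0:3 pp1:2 pp2:3 pp3:1
Op 5: fork(P1) -> P3. 4 ppages; refcounts: pp0:4 pp1:2 pp2:4 pp3:2
Op 6: read(P1, v2) -> 33. No state change.

yes no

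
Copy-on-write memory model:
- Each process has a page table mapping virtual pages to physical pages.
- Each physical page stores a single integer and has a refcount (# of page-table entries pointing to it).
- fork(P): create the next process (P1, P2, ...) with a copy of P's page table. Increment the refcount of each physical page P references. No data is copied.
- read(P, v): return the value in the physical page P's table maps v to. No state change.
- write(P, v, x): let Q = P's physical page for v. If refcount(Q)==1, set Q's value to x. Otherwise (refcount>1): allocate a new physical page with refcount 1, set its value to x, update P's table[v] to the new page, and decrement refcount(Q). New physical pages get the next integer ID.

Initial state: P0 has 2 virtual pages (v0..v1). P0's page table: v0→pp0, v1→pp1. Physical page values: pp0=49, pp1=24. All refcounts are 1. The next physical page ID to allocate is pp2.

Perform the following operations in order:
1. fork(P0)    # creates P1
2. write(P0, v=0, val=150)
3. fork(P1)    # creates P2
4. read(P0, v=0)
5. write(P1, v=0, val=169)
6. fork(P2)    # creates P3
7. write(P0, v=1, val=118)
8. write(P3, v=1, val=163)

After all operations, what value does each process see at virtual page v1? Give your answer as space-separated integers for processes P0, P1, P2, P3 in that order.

Op 1: fork(P0) -> P1. 2 ppages; refcounts: pp0:2 pp1:2
Op 2: write(P0, v0, 150). refcount(pp0)=2>1 -> COPY to pp2. 3 ppages; refcounts: pp0:1 pp1:2 pp2:1
Op 3: fork(P1) -> P2. 3 ppages; refcounts: pp0:2 pp1:3 pp2:1
Op 4: read(P0, v0) -> 150. No state change.
Op 5: write(P1, v0, 169). refcount(pp0)=2>1 -> COPY to pp3. 4 ppages; refcounts: pp0:1 pp1:3 pp2:1 pp3:1
Op 6: fork(P2) -> P3. 4 ppages; refcounts: pp0:2 pp1:4 pp2:1 pp3:1
Op 7: write(P0, v1, 118). refcount(pp1)=4>1 -> COPY to pp4. 5 ppages; refcounts: pp0:2 pp1:3 pp2:1 pp3:1 pp4:1
Op 8: write(P3, v1, 163). refcount(pp1)=3>1 -> COPY to pp5. 6 ppages; refcounts: pp0:2 pp1:2 pp2:1 pp3:1 pp4:1 pp5:1
P0: v1 -> pp4 = 118
P1: v1 -> pp1 = 24
P2: v1 -> pp1 = 24
P3: v1 -> pp5 = 163

Answer: 118 24 24 163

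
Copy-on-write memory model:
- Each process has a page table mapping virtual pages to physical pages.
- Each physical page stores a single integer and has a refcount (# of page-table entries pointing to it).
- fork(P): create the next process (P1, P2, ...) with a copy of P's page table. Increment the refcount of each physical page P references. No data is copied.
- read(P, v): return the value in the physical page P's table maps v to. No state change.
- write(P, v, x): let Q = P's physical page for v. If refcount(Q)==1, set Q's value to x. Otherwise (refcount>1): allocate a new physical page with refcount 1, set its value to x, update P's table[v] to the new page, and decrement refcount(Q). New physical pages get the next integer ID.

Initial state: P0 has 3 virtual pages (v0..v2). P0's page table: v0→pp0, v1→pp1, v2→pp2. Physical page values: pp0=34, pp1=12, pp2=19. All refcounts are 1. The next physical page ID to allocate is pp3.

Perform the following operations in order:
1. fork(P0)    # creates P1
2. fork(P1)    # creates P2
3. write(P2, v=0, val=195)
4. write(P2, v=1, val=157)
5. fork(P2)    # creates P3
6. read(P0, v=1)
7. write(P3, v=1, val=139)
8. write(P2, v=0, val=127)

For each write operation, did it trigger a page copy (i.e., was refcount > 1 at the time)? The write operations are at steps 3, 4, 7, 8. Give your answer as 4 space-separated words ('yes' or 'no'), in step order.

Op 1: fork(P0) -> P1. 3 ppages; refcounts: pp0:2 pp1:2 pp2:2
Op 2: fork(P1) -> P2. 3 ppages; refcounts: pp0:3 pp1:3 pp2:3
Op 3: write(P2, v0, 195). refcount(pp0)=3>1 -> COPY to pp3. 4 ppages; refcounts: pp0:2 pp1:3 pp2:3 pp3:1
Op 4: write(P2, v1, 157). refcount(pp1)=3>1 -> COPY to pp4. 5 ppages; refcounts: pp0:2 pp1:2 pp2:3 pp3:1 pp4:1
Op 5: fork(P2) -> P3. 5 ppages; refcounts: pp0:2 pp1:2 pp2:4 pp3:2 pp4:2
Op 6: read(P0, v1) -> 12. No state change.
Op 7: write(P3, v1, 139). refcount(pp4)=2>1 -> COPY to pp5. 6 ppages; refcounts: pp0:2 pp1:2 pp2:4 pp3:2 pp4:1 pp5:1
Op 8: write(P2, v0, 127). refcount(pp3)=2>1 -> COPY to pp6. 7 ppages; refcounts: pp0:2 pp1:2 pp2:4 pp3:1 pp4:1 pp5:1 pp6:1

yes yes yes yes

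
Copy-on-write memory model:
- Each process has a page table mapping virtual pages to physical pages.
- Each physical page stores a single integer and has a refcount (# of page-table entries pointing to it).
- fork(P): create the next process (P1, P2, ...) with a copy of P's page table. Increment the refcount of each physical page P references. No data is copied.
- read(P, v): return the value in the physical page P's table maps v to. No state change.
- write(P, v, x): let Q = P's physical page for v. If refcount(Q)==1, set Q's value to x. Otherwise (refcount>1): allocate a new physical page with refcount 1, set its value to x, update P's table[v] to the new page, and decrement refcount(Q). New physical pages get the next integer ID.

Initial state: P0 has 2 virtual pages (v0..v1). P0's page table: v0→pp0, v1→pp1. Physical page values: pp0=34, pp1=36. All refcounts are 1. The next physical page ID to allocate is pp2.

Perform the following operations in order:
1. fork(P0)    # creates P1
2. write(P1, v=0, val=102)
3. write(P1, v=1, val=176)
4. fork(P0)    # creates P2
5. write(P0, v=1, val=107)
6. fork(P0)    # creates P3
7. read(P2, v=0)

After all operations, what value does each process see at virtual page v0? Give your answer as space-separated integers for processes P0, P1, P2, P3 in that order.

Answer: 34 102 34 34

Derivation:
Op 1: fork(P0) -> P1. 2 ppages; refcounts: pp0:2 pp1:2
Op 2: write(P1, v0, 102). refcount(pp0)=2>1 -> COPY to pp2. 3 ppages; refcounts: pp0:1 pp1:2 pp2:1
Op 3: write(P1, v1, 176). refcount(pp1)=2>1 -> COPY to pp3. 4 ppages; refcounts: pp0:1 pp1:1 pp2:1 pp3:1
Op 4: fork(P0) -> P2. 4 ppages; refcounts: pp0:2 pp1:2 pp2:1 pp3:1
Op 5: write(P0, v1, 107). refcount(pp1)=2>1 -> COPY to pp4. 5 ppages; refcounts: pp0:2 pp1:1 pp2:1 pp3:1 pp4:1
Op 6: fork(P0) -> P3. 5 ppages; refcounts: pp0:3 pp1:1 pp2:1 pp3:1 pp4:2
Op 7: read(P2, v0) -> 34. No state change.
P0: v0 -> pp0 = 34
P1: v0 -> pp2 = 102
P2: v0 -> pp0 = 34
P3: v0 -> pp0 = 34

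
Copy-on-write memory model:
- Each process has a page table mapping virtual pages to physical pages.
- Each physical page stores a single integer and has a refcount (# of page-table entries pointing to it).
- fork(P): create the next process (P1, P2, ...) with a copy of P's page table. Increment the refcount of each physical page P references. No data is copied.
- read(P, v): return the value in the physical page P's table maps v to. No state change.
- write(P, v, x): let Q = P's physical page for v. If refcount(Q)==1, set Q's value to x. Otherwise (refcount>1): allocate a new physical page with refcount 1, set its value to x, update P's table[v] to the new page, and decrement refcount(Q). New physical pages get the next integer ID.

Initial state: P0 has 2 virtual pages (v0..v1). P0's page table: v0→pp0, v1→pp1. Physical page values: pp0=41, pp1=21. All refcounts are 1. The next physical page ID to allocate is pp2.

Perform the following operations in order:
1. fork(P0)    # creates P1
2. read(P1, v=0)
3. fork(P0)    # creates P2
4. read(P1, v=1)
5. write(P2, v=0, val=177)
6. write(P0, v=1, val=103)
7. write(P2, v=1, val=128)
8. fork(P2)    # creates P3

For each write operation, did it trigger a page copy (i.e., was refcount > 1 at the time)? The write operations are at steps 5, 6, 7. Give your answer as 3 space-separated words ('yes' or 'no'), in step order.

Op 1: fork(P0) -> P1. 2 ppages; refcounts: pp0:2 pp1:2
Op 2: read(P1, v0) -> 41. No state change.
Op 3: fork(P0) -> P2. 2 ppages; refcounts: pp0:3 pp1:3
Op 4: read(P1, v1) -> 21. No state change.
Op 5: write(P2, v0, 177). refcount(pp0)=3>1 -> COPY to pp2. 3 ppages; refcounts: pp0:2 pp1:3 pp2:1
Op 6: write(P0, v1, 103). refcount(pp1)=3>1 -> COPY to pp3. 4 ppages; refcounts: pp0:2 pp1:2 pp2:1 pp3:1
Op 7: write(P2, v1, 128). refcount(pp1)=2>1 -> COPY to pp4. 5 ppages; refcounts: pp0:2 pp1:1 pp2:1 pp3:1 pp4:1
Op 8: fork(P2) -> P3. 5 ppages; refcounts: pp0:2 pp1:1 pp2:2 pp3:1 pp4:2

yes yes yes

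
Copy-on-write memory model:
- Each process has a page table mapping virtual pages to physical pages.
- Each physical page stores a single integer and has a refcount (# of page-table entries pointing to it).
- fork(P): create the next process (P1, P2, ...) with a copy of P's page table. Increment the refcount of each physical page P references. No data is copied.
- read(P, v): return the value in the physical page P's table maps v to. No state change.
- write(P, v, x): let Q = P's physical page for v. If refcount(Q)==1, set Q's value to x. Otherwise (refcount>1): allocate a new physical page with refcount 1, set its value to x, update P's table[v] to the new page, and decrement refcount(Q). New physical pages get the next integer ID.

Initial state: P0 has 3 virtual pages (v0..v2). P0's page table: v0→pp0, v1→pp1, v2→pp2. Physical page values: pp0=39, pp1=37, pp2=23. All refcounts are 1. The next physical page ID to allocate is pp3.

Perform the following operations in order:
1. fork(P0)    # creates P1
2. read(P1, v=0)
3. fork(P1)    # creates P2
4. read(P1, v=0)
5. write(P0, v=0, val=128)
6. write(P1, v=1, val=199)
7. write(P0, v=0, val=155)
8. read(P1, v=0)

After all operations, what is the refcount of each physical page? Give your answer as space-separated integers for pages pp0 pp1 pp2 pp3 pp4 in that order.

Op 1: fork(P0) -> P1. 3 ppages; refcounts: pp0:2 pp1:2 pp2:2
Op 2: read(P1, v0) -> 39. No state change.
Op 3: fork(P1) -> P2. 3 ppages; refcounts: pp0:3 pp1:3 pp2:3
Op 4: read(P1, v0) -> 39. No state change.
Op 5: write(P0, v0, 128). refcount(pp0)=3>1 -> COPY to pp3. 4 ppages; refcounts: pp0:2 pp1:3 pp2:3 pp3:1
Op 6: write(P1, v1, 199). refcount(pp1)=3>1 -> COPY to pp4. 5 ppages; refcounts: pp0:2 pp1:2 pp2:3 pp3:1 pp4:1
Op 7: write(P0, v0, 155). refcount(pp3)=1 -> write in place. 5 ppages; refcounts: pp0:2 pp1:2 pp2:3 pp3:1 pp4:1
Op 8: read(P1, v0) -> 39. No state change.

Answer: 2 2 3 1 1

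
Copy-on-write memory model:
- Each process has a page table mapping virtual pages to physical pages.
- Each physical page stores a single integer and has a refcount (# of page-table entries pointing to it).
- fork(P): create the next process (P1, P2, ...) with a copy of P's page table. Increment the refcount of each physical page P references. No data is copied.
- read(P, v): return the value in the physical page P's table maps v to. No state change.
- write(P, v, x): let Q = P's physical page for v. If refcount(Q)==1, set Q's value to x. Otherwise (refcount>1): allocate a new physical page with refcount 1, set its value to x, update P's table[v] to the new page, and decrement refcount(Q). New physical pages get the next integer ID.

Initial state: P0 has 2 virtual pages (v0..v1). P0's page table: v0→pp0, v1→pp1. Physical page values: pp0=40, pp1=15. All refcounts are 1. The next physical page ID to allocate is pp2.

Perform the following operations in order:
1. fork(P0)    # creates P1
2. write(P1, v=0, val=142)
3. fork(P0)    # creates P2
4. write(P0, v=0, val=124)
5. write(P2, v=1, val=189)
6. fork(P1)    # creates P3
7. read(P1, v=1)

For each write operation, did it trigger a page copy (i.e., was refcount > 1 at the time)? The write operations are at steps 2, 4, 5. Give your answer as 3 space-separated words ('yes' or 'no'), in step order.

Op 1: fork(P0) -> P1. 2 ppages; refcounts: pp0:2 pp1:2
Op 2: write(P1, v0, 142). refcount(pp0)=2>1 -> COPY to pp2. 3 ppages; refcounts: pp0:1 pp1:2 pp2:1
Op 3: fork(P0) -> P2. 3 ppages; refcounts: pp0:2 pp1:3 pp2:1
Op 4: write(P0, v0, 124). refcount(pp0)=2>1 -> COPY to pp3. 4 ppages; refcounts: pp0:1 pp1:3 pp2:1 pp3:1
Op 5: write(P2, v1, 189). refcount(pp1)=3>1 -> COPY to pp4. 5 ppages; refcounts: pp0:1 pp1:2 pp2:1 pp3:1 pp4:1
Op 6: fork(P1) -> P3. 5 ppages; refcounts: pp0:1 pp1:3 pp2:2 pp3:1 pp4:1
Op 7: read(P1, v1) -> 15. No state change.

yes yes yes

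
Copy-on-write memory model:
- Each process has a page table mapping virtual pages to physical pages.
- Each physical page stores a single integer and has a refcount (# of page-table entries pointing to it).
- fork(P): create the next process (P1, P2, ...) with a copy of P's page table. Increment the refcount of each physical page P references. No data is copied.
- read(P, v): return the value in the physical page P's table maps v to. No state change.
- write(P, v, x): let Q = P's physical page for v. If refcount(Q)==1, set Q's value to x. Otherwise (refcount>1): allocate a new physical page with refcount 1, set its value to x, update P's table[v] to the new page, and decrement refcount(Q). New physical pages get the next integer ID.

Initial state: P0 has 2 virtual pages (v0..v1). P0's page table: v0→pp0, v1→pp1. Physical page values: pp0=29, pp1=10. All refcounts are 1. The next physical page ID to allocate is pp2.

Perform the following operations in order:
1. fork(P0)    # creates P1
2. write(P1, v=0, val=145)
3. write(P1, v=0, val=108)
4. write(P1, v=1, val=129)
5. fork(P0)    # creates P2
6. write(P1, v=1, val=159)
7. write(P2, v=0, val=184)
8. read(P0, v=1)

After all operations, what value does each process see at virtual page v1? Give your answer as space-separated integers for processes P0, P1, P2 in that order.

Op 1: fork(P0) -> P1. 2 ppages; refcounts: pp0:2 pp1:2
Op 2: write(P1, v0, 145). refcount(pp0)=2>1 -> COPY to pp2. 3 ppages; refcounts: pp0:1 pp1:2 pp2:1
Op 3: write(P1, v0, 108). refcount(pp2)=1 -> write in place. 3 ppages; refcounts: pp0:1 pp1:2 pp2:1
Op 4: write(P1, v1, 129). refcount(pp1)=2>1 -> COPY to pp3. 4 ppages; refcounts: pp0:1 pp1:1 pp2:1 pp3:1
Op 5: fork(P0) -> P2. 4 ppages; refcounts: pp0:2 pp1:2 pp2:1 pp3:1
Op 6: write(P1, v1, 159). refcount(pp3)=1 -> write in place. 4 ppages; refcounts: pp0:2 pp1:2 pp2:1 pp3:1
Op 7: write(P2, v0, 184). refcount(pp0)=2>1 -> COPY to pp4. 5 ppages; refcounts: pp0:1 pp1:2 pp2:1 pp3:1 pp4:1
Op 8: read(P0, v1) -> 10. No state change.
P0: v1 -> pp1 = 10
P1: v1 -> pp3 = 159
P2: v1 -> pp1 = 10

Answer: 10 159 10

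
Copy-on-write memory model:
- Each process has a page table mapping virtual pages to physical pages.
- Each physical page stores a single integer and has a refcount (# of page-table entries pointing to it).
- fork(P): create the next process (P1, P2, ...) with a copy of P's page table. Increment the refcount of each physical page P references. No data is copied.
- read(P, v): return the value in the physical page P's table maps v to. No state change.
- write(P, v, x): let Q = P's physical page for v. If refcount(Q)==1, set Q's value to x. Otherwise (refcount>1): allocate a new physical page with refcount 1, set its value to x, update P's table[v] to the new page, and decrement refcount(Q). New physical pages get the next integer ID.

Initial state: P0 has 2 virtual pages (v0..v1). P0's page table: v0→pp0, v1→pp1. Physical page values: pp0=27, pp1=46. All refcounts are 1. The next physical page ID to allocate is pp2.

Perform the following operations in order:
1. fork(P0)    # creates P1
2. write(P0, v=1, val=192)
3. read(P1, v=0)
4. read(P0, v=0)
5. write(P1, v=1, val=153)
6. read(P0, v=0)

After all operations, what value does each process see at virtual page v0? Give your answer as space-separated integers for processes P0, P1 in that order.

Answer: 27 27

Derivation:
Op 1: fork(P0) -> P1. 2 ppages; refcounts: pp0:2 pp1:2
Op 2: write(P0, v1, 192). refcount(pp1)=2>1 -> COPY to pp2. 3 ppages; refcounts: pp0:2 pp1:1 pp2:1
Op 3: read(P1, v0) -> 27. No state change.
Op 4: read(P0, v0) -> 27. No state change.
Op 5: write(P1, v1, 153). refcount(pp1)=1 -> write in place. 3 ppages; refcounts: pp0:2 pp1:1 pp2:1
Op 6: read(P0, v0) -> 27. No state change.
P0: v0 -> pp0 = 27
P1: v0 -> pp0 = 27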